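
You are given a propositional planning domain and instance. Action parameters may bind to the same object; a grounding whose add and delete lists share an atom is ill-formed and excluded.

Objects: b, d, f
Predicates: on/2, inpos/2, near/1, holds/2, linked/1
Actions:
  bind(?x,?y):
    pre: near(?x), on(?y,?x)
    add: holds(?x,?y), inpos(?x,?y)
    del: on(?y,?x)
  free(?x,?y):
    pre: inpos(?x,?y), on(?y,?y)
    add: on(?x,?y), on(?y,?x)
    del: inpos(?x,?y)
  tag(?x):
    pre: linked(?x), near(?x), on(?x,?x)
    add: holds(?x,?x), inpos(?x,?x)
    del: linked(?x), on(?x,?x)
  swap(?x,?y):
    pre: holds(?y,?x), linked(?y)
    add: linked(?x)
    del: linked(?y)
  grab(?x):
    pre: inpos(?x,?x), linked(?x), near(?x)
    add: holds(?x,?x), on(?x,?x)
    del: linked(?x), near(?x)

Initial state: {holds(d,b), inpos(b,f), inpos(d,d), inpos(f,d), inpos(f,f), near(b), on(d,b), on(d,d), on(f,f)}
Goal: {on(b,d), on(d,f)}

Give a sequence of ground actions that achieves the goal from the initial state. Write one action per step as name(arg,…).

1. bind(b,d)  →  {holds(b,d), holds(d,b), inpos(b,d), inpos(b,f), inpos(d,d), inpos(f,d), inpos(f,f), near(b), on(d,d), on(f,f)}
2. free(b,d)  →  {holds(b,d), holds(d,b), inpos(b,f), inpos(d,d), inpos(f,d), inpos(f,f), near(b), on(b,d), on(d,b), on(d,d), on(f,f)}
3. free(f,d)  →  {holds(b,d), holds(d,b), inpos(b,f), inpos(d,d), inpos(f,f), near(b), on(b,d), on(d,b), on(d,d), on(d,f), on(f,d), on(f,f)}

bind(b,d); free(b,d); free(f,d)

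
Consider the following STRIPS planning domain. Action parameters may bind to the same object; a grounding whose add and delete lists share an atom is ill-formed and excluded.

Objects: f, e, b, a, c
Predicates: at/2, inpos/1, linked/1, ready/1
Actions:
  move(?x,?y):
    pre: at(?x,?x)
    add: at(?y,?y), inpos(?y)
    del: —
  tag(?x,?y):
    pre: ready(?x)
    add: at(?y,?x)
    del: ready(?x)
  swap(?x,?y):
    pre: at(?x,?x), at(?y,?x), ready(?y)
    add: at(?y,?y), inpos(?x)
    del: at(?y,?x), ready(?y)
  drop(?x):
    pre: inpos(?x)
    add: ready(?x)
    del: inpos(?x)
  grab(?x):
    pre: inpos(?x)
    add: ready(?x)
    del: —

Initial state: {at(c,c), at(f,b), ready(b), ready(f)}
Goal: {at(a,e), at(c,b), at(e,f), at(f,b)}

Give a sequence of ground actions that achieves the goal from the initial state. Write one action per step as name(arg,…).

1. move(c,e)  →  {at(c,c), at(e,e), at(f,b), inpos(e), ready(b), ready(f)}
2. tag(f,e)  →  {at(c,c), at(e,e), at(e,f), at(f,b), inpos(e), ready(b)}
3. tag(b,c)  →  {at(c,b), at(c,c), at(e,e), at(e,f), at(f,b), inpos(e)}
4. drop(e)  →  {at(c,b), at(c,c), at(e,e), at(e,f), at(f,b), ready(e)}
5. tag(e,a)  →  {at(a,e), at(c,b), at(c,c), at(e,e), at(e,f), at(f,b)}

move(c,e); tag(f,e); tag(b,c); drop(e); tag(e,a)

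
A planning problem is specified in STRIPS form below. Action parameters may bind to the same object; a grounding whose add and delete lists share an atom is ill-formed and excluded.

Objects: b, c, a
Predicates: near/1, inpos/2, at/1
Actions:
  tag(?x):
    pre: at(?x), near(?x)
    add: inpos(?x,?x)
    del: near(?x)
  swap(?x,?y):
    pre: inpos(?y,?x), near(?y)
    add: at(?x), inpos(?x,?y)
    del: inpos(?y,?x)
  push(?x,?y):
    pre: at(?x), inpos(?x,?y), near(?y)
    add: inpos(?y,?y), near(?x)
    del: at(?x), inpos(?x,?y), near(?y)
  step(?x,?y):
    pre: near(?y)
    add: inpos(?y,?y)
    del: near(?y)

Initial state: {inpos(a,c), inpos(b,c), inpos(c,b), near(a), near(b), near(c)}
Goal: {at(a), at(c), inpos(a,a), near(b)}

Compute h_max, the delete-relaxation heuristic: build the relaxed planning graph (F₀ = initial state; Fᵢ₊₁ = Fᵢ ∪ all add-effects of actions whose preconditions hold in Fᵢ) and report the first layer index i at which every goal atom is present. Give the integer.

F0 = init (6 atoms)
F1 = F0 ∪ {at(b), at(c), inpos(a,a), inpos(b,b), inpos(c,a), inpos(c,c)}  (12 atoms)
F2 = F1 ∪ {at(a)}  (13 atoms)
goal ⊆ F2  ⇒  h_max = 2

2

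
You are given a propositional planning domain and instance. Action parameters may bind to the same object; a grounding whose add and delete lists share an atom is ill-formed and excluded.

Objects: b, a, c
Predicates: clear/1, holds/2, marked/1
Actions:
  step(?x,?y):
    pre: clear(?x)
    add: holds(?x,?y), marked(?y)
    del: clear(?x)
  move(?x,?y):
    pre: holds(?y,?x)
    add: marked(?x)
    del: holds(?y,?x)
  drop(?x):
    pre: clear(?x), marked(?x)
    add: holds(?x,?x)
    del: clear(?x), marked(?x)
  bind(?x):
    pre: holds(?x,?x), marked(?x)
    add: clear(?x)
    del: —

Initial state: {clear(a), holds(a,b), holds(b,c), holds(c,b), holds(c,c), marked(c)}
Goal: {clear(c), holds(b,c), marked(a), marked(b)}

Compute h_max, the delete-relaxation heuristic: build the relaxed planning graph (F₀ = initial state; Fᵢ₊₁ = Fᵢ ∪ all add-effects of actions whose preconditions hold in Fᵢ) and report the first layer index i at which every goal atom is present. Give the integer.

F0 = init (6 atoms)
F1 = F0 ∪ {clear(c), holds(a,a), holds(a,c), marked(a), marked(b)}  (11 atoms)
goal ⊆ F1  ⇒  h_max = 1

1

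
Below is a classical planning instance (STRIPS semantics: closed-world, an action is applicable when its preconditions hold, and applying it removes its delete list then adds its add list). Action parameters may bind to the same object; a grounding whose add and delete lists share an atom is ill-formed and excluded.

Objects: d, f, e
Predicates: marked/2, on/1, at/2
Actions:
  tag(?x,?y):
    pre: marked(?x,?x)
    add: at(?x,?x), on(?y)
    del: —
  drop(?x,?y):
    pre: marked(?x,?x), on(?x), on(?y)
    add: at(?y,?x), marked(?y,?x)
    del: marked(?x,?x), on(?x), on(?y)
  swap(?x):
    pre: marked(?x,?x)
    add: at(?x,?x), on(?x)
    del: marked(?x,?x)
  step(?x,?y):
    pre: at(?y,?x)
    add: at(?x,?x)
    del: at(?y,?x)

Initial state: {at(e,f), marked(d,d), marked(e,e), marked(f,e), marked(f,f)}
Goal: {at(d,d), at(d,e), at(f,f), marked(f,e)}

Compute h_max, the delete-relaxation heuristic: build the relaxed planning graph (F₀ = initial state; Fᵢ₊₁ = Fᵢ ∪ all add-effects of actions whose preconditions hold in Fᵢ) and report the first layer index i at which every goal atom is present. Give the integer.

F0 = init (5 atoms)
F1 = F0 ∪ {at(d,d), at(e,e), at(f,f), on(d), on(e), on(f)}  (11 atoms)
F2 = F1 ∪ {at(d,e), at(d,f), at(e,d), at(f,d), at(f,e), marked(d,e), marked(d,f), marked(e,d), marked(e,f), marked(f,d)}  (21 atoms)
goal ⊆ F2  ⇒  h_max = 2

2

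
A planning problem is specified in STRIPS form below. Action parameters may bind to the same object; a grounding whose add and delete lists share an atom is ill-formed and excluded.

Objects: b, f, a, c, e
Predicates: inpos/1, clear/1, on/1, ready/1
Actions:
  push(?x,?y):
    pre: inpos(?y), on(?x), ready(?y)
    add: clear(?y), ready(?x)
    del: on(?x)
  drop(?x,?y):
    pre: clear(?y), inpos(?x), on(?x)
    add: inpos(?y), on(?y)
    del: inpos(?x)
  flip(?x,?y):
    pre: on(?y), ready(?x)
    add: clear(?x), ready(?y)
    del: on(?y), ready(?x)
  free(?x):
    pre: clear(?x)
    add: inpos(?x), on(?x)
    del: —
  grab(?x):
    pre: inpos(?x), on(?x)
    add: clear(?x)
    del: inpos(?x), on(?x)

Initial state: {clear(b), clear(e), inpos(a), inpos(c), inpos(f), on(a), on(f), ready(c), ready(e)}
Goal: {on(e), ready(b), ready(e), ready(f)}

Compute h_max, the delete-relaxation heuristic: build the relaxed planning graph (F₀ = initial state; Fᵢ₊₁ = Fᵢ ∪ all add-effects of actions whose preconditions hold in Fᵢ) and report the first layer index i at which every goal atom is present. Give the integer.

2

F0 = init (9 atoms)
F1 = F0 ∪ {clear(a), clear(c), clear(f), inpos(b), inpos(e), on(b), on(e), ready(a), ready(f)}  (18 atoms)
F2 = F1 ∪ {on(c), ready(b)}  (20 atoms)
goal ⊆ F2  ⇒  h_max = 2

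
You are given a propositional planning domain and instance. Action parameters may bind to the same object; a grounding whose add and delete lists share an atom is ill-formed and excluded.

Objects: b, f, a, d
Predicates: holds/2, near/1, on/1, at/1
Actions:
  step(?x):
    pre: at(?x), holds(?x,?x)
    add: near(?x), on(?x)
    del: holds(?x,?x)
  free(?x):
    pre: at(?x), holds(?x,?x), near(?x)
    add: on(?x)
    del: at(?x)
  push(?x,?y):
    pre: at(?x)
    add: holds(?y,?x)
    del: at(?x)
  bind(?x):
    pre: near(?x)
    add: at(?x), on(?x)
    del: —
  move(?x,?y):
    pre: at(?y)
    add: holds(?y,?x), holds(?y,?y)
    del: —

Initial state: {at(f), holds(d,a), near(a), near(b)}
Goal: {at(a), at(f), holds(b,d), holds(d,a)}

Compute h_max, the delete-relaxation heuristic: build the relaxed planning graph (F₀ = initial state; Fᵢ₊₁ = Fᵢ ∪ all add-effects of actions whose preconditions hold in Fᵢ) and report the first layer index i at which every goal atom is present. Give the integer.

2

F0 = init (4 atoms)
F1 = F0 ∪ {at(a), at(b), holds(a,f), holds(b,f), holds(d,f), holds(f,a), holds(f,b), holds(f,d), holds(f,f), on(a), on(b)}  (15 atoms)
F2 = F1 ∪ {holds(a,a), holds(a,b), holds(a,d), holds(b,a), holds(b,b), holds(b,d), holds(d,b), near(f), on(f)}  (24 atoms)
goal ⊆ F2  ⇒  h_max = 2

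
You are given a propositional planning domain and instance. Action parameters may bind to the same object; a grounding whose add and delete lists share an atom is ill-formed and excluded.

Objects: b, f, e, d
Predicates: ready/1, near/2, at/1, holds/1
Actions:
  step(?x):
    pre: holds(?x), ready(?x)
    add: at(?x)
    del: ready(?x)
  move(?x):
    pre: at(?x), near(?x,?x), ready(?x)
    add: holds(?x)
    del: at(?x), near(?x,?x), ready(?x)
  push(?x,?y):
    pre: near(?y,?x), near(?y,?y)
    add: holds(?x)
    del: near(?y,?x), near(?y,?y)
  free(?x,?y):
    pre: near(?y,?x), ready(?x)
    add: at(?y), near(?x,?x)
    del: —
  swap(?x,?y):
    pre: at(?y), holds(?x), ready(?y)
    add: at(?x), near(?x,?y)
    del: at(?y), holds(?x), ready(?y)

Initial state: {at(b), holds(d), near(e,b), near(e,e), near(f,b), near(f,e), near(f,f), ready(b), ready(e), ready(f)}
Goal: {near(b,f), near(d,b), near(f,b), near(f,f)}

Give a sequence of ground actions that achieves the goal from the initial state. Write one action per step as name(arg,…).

push(b,e); free(b,f); swap(b,f); swap(d,b)

1. push(b,e)  →  {at(b), holds(b), holds(d), near(f,b), near(f,e), near(f,f), ready(b), ready(e), ready(f)}
2. free(b,f)  →  {at(b), at(f), holds(b), holds(d), near(b,b), near(f,b), near(f,e), near(f,f), ready(b), ready(e), ready(f)}
3. swap(b,f)  →  {at(b), holds(d), near(b,b), near(b,f), near(f,b), near(f,e), near(f,f), ready(b), ready(e)}
4. swap(d,b)  →  {at(d), near(b,b), near(b,f), near(d,b), near(f,b), near(f,e), near(f,f), ready(e)}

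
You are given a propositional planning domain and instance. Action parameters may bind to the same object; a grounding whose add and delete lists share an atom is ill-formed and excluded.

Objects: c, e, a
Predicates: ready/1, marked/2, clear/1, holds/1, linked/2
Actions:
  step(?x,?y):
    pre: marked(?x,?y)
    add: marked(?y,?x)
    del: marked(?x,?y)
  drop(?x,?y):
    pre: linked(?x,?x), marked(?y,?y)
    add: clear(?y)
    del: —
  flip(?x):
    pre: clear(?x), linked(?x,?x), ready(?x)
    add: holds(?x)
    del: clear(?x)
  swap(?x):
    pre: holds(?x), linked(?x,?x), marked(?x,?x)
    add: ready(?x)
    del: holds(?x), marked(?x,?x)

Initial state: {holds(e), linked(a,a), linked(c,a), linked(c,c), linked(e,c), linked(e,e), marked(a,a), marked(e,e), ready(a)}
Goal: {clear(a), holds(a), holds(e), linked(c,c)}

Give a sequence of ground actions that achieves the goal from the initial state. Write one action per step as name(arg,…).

drop(c,a); flip(a); drop(c,a)

1. drop(c,a)  →  {clear(a), holds(e), linked(a,a), linked(c,a), linked(c,c), linked(e,c), linked(e,e), marked(a,a), marked(e,e), ready(a)}
2. flip(a)  →  {holds(a), holds(e), linked(a,a), linked(c,a), linked(c,c), linked(e,c), linked(e,e), marked(a,a), marked(e,e), ready(a)}
3. drop(c,a)  →  {clear(a), holds(a), holds(e), linked(a,a), linked(c,a), linked(c,c), linked(e,c), linked(e,e), marked(a,a), marked(e,e), ready(a)}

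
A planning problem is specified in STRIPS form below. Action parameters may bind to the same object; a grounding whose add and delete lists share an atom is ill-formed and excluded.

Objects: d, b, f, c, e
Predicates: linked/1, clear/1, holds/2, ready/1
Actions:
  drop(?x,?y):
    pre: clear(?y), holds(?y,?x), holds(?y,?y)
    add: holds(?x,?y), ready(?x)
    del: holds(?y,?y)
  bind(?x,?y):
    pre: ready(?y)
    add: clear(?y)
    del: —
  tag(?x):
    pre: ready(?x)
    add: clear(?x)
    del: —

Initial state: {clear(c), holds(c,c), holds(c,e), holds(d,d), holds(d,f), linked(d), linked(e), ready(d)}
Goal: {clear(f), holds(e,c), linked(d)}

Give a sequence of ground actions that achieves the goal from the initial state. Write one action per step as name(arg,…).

1. drop(e,c)  →  {clear(c), holds(c,e), holds(d,d), holds(d,f), holds(e,c), linked(d), linked(e), ready(d), ready(e)}
2. bind(d,d)  →  {clear(c), clear(d), holds(c,e), holds(d,d), holds(d,f), holds(e,c), linked(d), linked(e), ready(d), ready(e)}
3. drop(f,d)  →  {clear(c), clear(d), holds(c,e), holds(d,f), holds(e,c), holds(f,d), linked(d), linked(e), ready(d), ready(e), ready(f)}
4. bind(d,f)  →  {clear(c), clear(d), clear(f), holds(c,e), holds(d,f), holds(e,c), holds(f,d), linked(d), linked(e), ready(d), ready(e), ready(f)}

drop(e,c); bind(d,d); drop(f,d); bind(d,f)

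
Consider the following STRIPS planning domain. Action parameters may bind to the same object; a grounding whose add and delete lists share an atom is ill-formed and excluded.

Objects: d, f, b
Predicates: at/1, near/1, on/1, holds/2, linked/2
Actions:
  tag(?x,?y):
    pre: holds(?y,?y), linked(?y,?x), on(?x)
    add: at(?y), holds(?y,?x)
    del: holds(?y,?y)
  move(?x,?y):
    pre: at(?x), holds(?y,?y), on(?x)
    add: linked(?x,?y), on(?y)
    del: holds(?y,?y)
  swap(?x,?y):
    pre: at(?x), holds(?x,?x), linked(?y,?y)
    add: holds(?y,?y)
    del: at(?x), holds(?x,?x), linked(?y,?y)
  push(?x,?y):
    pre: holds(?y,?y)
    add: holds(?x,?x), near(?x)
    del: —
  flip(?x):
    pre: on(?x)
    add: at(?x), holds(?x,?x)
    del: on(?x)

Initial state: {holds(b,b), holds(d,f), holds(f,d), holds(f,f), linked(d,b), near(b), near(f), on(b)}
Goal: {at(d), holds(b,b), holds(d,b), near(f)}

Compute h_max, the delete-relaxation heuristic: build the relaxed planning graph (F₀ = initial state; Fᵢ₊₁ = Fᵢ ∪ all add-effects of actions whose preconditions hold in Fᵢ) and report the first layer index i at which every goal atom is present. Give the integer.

2

F0 = init (8 atoms)
F1 = F0 ∪ {at(b), holds(d,d), near(d)}  (11 atoms)
F2 = F1 ∪ {at(d), holds(d,b), linked(b,b), linked(b,d), linked(b,f), on(d), on(f)}  (18 atoms)
goal ⊆ F2  ⇒  h_max = 2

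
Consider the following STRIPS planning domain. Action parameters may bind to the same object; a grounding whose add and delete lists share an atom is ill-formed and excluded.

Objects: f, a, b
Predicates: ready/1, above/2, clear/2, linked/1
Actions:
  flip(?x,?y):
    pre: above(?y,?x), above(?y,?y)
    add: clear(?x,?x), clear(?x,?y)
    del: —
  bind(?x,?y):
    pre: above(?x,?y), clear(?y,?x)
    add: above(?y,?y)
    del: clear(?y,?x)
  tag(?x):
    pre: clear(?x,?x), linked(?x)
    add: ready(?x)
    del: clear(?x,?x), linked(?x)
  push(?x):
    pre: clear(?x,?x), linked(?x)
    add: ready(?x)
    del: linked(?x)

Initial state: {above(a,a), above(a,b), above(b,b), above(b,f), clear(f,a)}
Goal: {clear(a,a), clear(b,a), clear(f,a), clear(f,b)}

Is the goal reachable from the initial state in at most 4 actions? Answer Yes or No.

Yes

1. flip(f,b)  →  {above(a,a), above(a,b), above(b,b), above(b,f), clear(f,a), clear(f,b), clear(f,f)}
2. flip(a,a)  →  {above(a,a), above(a,b), above(b,b), above(b,f), clear(a,a), clear(f,a), clear(f,b), clear(f,f)}
3. flip(b,a)  →  {above(a,a), above(a,b), above(b,b), above(b,f), clear(a,a), clear(b,a), clear(b,b), clear(f,a), clear(f,b), clear(f,f)}
optimal plan length = 3; 3 ≤ 4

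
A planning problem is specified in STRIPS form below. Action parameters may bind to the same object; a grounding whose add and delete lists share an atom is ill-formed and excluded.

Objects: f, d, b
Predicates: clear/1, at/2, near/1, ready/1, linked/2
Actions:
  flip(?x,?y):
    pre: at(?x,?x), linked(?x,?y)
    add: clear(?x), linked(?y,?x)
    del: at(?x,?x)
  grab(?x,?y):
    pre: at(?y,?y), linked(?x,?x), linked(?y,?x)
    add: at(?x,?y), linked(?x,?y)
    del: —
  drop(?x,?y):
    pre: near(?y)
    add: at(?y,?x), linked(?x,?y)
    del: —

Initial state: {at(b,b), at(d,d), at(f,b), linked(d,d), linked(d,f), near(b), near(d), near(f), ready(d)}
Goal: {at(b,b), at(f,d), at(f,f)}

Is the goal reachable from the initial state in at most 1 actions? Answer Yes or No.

1. drop(f,f)  →  {at(b,b), at(d,d), at(f,b), at(f,f), linked(d,d), linked(d,f), linked(f,f), near(b), near(d), near(f), ready(d)}
2. grab(f,d)  →  {at(b,b), at(d,d), at(f,b), at(f,d), at(f,f), linked(d,d), linked(d,f), linked(f,d), linked(f,f), near(b), near(d), near(f), ready(d)}
optimal plan length = 2; 2 > 1

No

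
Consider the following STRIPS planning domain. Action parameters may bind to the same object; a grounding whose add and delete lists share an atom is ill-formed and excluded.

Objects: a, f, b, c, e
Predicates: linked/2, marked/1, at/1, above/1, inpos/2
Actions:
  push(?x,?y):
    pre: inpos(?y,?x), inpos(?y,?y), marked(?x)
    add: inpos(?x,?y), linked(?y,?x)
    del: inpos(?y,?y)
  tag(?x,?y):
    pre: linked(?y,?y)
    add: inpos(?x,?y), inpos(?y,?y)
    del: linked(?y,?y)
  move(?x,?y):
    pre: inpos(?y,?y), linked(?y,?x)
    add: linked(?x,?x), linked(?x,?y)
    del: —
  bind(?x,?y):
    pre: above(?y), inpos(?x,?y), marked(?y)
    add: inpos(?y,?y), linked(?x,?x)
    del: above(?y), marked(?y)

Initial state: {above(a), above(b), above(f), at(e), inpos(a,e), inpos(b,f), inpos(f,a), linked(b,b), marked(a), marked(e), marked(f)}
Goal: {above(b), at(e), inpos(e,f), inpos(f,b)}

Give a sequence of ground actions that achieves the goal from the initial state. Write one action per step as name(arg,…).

1. tag(f,b)  →  {above(a), above(b), above(f), at(e), inpos(a,e), inpos(b,b), inpos(b,f), inpos(f,a), inpos(f,b), marked(a), marked(e), marked(f)}
2. bind(f,a)  →  {above(b), above(f), at(e), inpos(a,a), inpos(a,e), inpos(b,b), inpos(b,f), inpos(f,a), inpos(f,b), linked(f,f), marked(e), marked(f)}
3. tag(e,f)  →  {above(b), above(f), at(e), inpos(a,a), inpos(a,e), inpos(b,b), inpos(b,f), inpos(e,f), inpos(f,a), inpos(f,b), inpos(f,f), marked(e), marked(f)}

tag(f,b); bind(f,a); tag(e,f)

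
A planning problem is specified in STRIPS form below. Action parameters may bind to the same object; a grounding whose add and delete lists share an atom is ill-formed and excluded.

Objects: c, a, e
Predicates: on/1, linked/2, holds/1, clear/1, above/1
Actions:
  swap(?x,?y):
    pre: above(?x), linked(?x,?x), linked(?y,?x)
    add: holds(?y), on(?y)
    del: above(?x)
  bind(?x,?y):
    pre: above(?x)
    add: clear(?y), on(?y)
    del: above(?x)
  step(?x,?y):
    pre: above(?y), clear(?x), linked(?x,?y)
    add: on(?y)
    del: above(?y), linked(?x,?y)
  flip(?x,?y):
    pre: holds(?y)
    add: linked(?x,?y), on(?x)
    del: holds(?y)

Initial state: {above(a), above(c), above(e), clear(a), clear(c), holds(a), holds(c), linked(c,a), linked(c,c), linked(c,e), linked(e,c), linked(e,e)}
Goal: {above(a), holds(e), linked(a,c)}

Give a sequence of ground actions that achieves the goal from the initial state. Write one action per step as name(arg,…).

swap(c,e); flip(a,c)

1. swap(c,e)  →  {above(a), above(e), clear(a), clear(c), holds(a), holds(c), holds(e), linked(c,a), linked(c,c), linked(c,e), linked(e,c), linked(e,e), on(e)}
2. flip(a,c)  →  {above(a), above(e), clear(a), clear(c), holds(a), holds(e), linked(a,c), linked(c,a), linked(c,c), linked(c,e), linked(e,c), linked(e,e), on(a), on(e)}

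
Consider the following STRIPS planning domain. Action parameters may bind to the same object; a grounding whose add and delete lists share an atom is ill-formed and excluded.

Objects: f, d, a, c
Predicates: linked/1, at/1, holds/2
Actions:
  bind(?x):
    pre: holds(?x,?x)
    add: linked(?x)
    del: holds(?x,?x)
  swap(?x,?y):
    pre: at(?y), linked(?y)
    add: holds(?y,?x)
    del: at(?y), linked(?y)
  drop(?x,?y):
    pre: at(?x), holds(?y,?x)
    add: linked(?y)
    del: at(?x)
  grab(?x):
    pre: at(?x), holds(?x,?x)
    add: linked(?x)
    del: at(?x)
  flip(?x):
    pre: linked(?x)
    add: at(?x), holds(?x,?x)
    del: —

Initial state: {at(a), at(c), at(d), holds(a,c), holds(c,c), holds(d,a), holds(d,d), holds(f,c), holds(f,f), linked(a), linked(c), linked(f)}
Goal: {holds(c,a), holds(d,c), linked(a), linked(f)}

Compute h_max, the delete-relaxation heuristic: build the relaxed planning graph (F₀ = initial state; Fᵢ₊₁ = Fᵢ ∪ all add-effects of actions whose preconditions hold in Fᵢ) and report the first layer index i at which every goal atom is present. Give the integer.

2

F0 = init (12 atoms)
F1 = F0 ∪ {at(f), holds(a,a), holds(a,d), holds(a,f), holds(c,a), holds(c,d), holds(c,f), linked(d)}  (20 atoms)
F2 = F1 ∪ {holds(d,c), holds(d,f), holds(f,a), holds(f,d)}  (24 atoms)
goal ⊆ F2  ⇒  h_max = 2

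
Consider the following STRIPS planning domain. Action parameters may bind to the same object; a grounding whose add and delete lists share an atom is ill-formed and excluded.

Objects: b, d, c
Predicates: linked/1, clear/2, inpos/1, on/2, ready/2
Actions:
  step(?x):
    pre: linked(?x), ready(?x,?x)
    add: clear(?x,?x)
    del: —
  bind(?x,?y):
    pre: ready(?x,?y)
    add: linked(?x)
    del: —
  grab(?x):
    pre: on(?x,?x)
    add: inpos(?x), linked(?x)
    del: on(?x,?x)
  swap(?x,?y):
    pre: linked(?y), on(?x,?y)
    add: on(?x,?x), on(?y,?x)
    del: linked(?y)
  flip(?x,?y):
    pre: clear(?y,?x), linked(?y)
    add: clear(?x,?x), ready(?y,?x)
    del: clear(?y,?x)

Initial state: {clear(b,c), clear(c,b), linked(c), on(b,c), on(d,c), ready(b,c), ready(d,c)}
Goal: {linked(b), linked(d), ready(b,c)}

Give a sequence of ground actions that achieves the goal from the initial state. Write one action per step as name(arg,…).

bind(b,c); bind(d,c)

1. bind(b,c)  →  {clear(b,c), clear(c,b), linked(b), linked(c), on(b,c), on(d,c), ready(b,c), ready(d,c)}
2. bind(d,c)  →  {clear(b,c), clear(c,b), linked(b), linked(c), linked(d), on(b,c), on(d,c), ready(b,c), ready(d,c)}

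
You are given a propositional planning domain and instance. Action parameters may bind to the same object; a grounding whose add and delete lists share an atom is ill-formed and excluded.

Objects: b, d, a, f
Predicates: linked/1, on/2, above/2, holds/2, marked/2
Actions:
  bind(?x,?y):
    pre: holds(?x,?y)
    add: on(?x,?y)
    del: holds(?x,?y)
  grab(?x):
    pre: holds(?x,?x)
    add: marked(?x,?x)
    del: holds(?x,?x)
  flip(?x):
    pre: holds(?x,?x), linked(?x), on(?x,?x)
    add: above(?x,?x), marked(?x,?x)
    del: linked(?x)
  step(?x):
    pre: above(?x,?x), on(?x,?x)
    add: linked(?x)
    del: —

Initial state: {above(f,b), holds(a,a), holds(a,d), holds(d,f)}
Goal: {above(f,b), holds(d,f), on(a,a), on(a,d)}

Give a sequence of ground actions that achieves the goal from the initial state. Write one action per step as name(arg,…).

1. bind(a,d)  →  {above(f,b), holds(a,a), holds(d,f), on(a,d)}
2. bind(a,a)  →  {above(f,b), holds(d,f), on(a,a), on(a,d)}

bind(a,d); bind(a,a)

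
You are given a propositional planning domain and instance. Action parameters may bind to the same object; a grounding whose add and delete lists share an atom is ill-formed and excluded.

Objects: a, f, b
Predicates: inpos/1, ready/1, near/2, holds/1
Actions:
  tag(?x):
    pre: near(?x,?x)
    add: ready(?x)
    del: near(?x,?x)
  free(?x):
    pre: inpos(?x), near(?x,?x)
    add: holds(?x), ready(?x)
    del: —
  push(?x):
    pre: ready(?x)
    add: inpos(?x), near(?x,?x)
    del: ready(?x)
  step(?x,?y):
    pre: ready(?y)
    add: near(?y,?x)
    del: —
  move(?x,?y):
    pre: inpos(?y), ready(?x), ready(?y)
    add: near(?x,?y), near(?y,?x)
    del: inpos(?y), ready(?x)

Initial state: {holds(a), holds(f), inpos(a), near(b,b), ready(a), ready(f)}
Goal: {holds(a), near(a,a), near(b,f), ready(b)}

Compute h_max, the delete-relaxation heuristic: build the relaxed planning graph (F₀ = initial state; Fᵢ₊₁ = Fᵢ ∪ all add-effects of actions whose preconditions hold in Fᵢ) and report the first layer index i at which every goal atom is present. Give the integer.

F0 = init (6 atoms)
F1 = F0 ∪ {inpos(f), near(a,a), near(a,b), near(a,f), near(f,a), near(f,b), near(f,f), ready(b)}  (14 atoms)
F2 = F1 ∪ {inpos(b), near(b,a), near(b,f)}  (17 atoms)
goal ⊆ F2  ⇒  h_max = 2

2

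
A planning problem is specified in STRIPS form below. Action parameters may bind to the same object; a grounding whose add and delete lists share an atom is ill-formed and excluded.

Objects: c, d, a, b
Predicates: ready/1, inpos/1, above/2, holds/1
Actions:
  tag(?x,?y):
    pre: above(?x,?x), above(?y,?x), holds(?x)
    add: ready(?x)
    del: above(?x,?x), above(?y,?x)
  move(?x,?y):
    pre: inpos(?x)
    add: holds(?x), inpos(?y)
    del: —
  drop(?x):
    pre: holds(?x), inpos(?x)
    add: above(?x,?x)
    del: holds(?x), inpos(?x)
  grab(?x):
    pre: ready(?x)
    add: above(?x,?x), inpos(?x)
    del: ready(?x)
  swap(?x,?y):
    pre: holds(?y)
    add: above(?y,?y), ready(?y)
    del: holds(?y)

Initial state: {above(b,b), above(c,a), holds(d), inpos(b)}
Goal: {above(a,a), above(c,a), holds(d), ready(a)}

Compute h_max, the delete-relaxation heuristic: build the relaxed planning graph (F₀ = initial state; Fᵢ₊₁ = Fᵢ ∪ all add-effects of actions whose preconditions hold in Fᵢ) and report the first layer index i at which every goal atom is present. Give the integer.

F0 = init (4 atoms)
F1 = F0 ∪ {above(d,d), holds(b), inpos(a), inpos(c), inpos(d), ready(d)}  (10 atoms)
F2 = F1 ∪ {holds(a), holds(c), ready(b)}  (13 atoms)
F3 = F2 ∪ {above(a,a), above(c,c), ready(a), ready(c)}  (17 atoms)
goal ⊆ F3  ⇒  h_max = 3

3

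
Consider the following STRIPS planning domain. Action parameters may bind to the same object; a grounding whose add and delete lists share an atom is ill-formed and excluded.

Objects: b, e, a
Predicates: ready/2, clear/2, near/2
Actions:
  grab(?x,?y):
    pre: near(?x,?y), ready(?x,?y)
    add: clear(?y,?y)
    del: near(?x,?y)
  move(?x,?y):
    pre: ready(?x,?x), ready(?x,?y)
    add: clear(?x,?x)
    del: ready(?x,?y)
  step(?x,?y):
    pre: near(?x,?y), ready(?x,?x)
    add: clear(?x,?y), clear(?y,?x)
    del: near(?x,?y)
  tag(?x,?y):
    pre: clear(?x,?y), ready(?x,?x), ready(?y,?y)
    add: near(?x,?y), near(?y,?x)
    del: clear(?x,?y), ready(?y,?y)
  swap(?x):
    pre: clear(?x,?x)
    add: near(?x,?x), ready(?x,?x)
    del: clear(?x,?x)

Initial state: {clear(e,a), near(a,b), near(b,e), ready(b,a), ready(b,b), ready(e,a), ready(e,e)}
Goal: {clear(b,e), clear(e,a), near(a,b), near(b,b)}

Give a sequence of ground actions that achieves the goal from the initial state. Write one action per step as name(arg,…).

1. move(b,b)  →  {clear(b,b), clear(e,a), near(a,b), near(b,e), ready(b,a), ready(e,a), ready(e,e)}
2. swap(b)  →  {clear(e,a), near(a,b), near(b,b), near(b,e), ready(b,a), ready(b,b), ready(e,a), ready(e,e)}
3. step(b,e)  →  {clear(b,e), clear(e,a), clear(e,b), near(a,b), near(b,b), ready(b,a), ready(b,b), ready(e,a), ready(e,e)}

move(b,b); swap(b); step(b,e)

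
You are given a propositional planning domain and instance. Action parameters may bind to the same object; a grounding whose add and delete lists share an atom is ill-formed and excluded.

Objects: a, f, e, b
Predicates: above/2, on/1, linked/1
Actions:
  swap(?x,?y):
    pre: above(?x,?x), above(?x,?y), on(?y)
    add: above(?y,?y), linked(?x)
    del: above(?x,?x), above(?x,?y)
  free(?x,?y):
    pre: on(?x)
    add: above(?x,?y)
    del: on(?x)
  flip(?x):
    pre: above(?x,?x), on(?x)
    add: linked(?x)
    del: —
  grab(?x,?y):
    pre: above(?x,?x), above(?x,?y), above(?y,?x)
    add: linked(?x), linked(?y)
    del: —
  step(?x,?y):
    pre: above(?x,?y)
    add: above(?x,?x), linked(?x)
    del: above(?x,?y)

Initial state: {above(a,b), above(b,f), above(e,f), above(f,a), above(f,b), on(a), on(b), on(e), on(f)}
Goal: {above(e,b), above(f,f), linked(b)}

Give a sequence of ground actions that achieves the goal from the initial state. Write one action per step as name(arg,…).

1. free(f,f)  →  {above(a,b), above(b,f), above(e,f), above(f,a), above(f,b), above(f,f), on(a), on(b), on(e)}
2. free(e,b)  →  {above(a,b), above(b,f), above(e,b), above(e,f), above(f,a), above(f,b), above(f,f), on(a), on(b)}
3. grab(f,b)  →  {above(a,b), above(b,f), above(e,b), above(e,f), above(f,a), above(f,b), above(f,f), linked(b), linked(f), on(a), on(b)}

free(f,f); free(e,b); grab(f,b)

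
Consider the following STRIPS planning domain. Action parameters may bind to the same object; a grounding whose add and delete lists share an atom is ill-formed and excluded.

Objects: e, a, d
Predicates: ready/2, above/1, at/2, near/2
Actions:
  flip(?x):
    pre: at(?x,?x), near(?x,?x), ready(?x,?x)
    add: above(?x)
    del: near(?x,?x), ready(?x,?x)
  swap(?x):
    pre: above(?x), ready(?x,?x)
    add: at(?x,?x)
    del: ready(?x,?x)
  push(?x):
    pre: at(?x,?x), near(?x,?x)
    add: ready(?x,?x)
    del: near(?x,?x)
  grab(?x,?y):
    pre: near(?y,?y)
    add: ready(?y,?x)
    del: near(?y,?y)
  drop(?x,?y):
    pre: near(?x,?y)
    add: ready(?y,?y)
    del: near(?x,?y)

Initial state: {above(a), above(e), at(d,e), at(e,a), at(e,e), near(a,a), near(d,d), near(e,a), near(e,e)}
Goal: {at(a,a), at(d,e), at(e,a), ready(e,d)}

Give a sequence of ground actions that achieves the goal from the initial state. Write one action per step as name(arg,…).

1. grab(a,a)  →  {above(a), above(e), at(d,e), at(e,a), at(e,e), near(d,d), near(e,a), near(e,e), ready(a,a)}
2. swap(a)  →  {above(a), above(e), at(a,a), at(d,e), at(e,a), at(e,e), near(d,d), near(e,a), near(e,e)}
3. grab(d,e)  →  {above(a), above(e), at(a,a), at(d,e), at(e,a), at(e,e), near(d,d), near(e,a), ready(e,d)}

grab(a,a); swap(a); grab(d,e)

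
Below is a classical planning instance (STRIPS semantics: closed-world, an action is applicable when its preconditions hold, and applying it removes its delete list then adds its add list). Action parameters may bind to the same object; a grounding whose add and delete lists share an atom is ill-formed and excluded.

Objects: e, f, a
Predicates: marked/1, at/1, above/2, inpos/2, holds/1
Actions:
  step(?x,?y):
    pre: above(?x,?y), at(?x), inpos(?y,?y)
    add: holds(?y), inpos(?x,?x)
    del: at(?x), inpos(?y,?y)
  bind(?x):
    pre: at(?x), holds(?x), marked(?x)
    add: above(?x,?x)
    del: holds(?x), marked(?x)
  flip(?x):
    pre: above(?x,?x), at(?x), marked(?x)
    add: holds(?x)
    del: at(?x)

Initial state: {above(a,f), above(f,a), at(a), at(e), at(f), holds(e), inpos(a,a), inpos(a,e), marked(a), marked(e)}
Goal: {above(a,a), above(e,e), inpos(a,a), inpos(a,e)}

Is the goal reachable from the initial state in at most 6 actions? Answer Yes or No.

1. step(f,a)  →  {above(a,f), above(f,a), at(a), at(e), holds(a), holds(e), inpos(a,e), inpos(f,f), marked(a), marked(e)}
2. bind(e)  →  {above(a,f), above(e,e), above(f,a), at(a), at(e), holds(a), inpos(a,e), inpos(f,f), marked(a)}
3. bind(a)  →  {above(a,a), above(a,f), above(e,e), above(f,a), at(a), at(e), inpos(a,e), inpos(f,f)}
4. step(a,f)  →  {above(a,a), above(a,f), above(e,e), above(f,a), at(e), holds(f), inpos(a,a), inpos(a,e)}
optimal plan length = 4; 4 ≤ 6

Yes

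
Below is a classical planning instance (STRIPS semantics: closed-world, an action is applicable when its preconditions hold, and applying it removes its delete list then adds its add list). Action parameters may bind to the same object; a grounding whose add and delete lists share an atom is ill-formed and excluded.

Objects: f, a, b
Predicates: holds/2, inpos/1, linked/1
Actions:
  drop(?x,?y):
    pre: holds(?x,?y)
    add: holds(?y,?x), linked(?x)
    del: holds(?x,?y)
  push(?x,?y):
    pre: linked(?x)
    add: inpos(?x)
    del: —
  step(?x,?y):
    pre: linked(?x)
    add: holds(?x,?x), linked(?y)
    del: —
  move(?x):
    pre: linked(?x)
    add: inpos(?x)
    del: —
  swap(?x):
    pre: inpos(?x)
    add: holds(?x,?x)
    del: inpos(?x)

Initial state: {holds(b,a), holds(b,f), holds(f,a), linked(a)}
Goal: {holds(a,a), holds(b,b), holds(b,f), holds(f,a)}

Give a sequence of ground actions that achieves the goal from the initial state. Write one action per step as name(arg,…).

step(a,b); step(b,f)

1. step(a,b)  →  {holds(a,a), holds(b,a), holds(b,f), holds(f,a), linked(a), linked(b)}
2. step(b,f)  →  {holds(a,a), holds(b,a), holds(b,b), holds(b,f), holds(f,a), linked(a), linked(b), linked(f)}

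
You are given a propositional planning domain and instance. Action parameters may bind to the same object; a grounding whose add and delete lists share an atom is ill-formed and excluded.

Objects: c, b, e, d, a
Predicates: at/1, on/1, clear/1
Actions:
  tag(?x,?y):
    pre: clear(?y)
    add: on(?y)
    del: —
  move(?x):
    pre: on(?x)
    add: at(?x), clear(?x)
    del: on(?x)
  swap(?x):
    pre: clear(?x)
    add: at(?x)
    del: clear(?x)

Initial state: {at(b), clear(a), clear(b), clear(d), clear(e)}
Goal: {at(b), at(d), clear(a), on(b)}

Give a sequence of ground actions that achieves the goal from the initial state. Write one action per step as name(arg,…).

1. tag(c,b)  →  {at(b), clear(a), clear(b), clear(d), clear(e), on(b)}
2. swap(d)  →  {at(b), at(d), clear(a), clear(b), clear(e), on(b)}

tag(c,b); swap(d)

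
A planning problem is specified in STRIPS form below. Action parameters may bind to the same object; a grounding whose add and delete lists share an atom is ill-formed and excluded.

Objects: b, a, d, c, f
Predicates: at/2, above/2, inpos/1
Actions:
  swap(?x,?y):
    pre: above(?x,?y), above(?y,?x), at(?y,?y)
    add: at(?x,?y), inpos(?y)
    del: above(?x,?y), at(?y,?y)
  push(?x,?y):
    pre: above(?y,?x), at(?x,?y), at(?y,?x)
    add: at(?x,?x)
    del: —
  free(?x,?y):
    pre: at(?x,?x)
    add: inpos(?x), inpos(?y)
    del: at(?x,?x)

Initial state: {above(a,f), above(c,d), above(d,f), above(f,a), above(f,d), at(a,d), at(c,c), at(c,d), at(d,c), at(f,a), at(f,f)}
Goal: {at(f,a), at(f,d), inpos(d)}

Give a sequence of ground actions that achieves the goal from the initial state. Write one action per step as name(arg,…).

1. push(d,c)  →  {above(a,f), above(c,d), above(d,f), above(f,a), above(f,d), at(a,d), at(c,c), at(c,d), at(d,c), at(d,d), at(f,a), at(f,f)}
2. swap(f,d)  →  {above(a,f), above(c,d), above(d,f), above(f,a), at(a,d), at(c,c), at(c,d), at(d,c), at(f,a), at(f,d), at(f,f), inpos(d)}

push(d,c); swap(f,d)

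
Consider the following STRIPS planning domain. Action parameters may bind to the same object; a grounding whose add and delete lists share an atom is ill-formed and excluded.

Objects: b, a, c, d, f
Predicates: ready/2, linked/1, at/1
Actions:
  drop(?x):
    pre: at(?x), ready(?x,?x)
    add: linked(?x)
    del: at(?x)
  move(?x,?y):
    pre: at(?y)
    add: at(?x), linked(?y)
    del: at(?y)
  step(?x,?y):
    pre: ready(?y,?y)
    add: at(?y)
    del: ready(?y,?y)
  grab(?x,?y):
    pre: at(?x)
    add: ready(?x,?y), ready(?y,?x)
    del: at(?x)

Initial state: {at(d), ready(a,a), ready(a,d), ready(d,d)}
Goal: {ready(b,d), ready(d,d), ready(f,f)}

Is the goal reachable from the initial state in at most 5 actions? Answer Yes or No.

1. step(b,a)  →  {at(a), at(d), ready(a,d), ready(d,d)}
2. move(f,a)  →  {at(d), at(f), linked(a), ready(a,d), ready(d,d)}
3. grab(d,b)  →  {at(f), linked(a), ready(a,d), ready(b,d), ready(d,b), ready(d,d)}
4. grab(f,f)  →  {linked(a), ready(a,d), ready(b,d), ready(d,b), ready(d,d), ready(f,f)}
optimal plan length = 4; 4 ≤ 5

Yes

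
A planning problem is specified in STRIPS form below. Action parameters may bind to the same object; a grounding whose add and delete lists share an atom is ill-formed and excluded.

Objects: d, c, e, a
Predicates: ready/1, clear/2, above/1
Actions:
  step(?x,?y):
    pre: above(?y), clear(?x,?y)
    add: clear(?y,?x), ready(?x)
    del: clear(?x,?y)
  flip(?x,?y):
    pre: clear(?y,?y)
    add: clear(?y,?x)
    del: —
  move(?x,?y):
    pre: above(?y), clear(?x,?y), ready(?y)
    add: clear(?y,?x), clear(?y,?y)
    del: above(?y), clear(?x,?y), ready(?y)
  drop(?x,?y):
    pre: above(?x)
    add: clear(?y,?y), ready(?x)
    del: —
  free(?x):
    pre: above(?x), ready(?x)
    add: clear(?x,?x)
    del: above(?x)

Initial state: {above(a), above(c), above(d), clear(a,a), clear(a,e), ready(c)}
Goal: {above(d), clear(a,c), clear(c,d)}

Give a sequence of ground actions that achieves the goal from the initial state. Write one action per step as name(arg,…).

flip(c,a); drop(d,c); flip(d,c)

1. flip(c,a)  →  {above(a), above(c), above(d), clear(a,a), clear(a,c), clear(a,e), ready(c)}
2. drop(d,c)  →  {above(a), above(c), above(d), clear(a,a), clear(a,c), clear(a,e), clear(c,c), ready(c), ready(d)}
3. flip(d,c)  →  {above(a), above(c), above(d), clear(a,a), clear(a,c), clear(a,e), clear(c,c), clear(c,d), ready(c), ready(d)}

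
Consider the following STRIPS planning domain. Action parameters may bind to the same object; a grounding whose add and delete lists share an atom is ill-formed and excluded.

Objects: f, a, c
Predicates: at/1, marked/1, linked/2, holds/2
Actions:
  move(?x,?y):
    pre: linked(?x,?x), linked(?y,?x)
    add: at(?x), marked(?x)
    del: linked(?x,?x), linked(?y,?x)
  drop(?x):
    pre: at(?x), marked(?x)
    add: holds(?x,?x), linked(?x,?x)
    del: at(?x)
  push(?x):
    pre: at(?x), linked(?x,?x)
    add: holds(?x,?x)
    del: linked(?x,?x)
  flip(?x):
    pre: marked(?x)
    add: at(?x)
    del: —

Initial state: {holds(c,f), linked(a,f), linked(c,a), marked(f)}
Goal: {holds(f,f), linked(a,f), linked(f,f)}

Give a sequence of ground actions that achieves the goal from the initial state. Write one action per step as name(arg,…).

1. flip(f)  →  {at(f), holds(c,f), linked(a,f), linked(c,a), marked(f)}
2. drop(f)  →  {holds(c,f), holds(f,f), linked(a,f), linked(c,a), linked(f,f), marked(f)}

flip(f); drop(f)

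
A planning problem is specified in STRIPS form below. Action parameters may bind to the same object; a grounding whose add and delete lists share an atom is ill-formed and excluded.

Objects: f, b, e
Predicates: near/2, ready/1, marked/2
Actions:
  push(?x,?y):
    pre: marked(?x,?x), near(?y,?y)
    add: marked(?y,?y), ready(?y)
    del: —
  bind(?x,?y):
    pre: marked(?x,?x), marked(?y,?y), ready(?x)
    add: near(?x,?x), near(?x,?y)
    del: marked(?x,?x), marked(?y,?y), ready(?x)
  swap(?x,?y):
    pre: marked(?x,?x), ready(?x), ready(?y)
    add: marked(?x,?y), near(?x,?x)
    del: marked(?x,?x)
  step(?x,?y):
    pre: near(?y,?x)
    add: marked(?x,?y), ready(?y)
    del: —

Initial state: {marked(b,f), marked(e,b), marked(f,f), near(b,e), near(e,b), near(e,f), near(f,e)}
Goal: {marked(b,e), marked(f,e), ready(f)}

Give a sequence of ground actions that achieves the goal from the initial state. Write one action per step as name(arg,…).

1. step(f,e)  →  {marked(b,f), marked(e,b), marked(f,e), marked(f,f), near(b,e), near(e,b), near(e,f), near(f,e), ready(e)}
2. step(b,e)  →  {marked(b,e), marked(b,f), marked(e,b), marked(f,e), marked(f,f), near(b,e), near(e,b), near(e,f), near(f,e), ready(e)}
3. step(e,f)  →  {marked(b,e), marked(b,f), marked(e,b), marked(e,f), marked(f,e), marked(f,f), near(b,e), near(e,b), near(e,f), near(f,e), ready(e), ready(f)}

step(f,e); step(b,e); step(e,f)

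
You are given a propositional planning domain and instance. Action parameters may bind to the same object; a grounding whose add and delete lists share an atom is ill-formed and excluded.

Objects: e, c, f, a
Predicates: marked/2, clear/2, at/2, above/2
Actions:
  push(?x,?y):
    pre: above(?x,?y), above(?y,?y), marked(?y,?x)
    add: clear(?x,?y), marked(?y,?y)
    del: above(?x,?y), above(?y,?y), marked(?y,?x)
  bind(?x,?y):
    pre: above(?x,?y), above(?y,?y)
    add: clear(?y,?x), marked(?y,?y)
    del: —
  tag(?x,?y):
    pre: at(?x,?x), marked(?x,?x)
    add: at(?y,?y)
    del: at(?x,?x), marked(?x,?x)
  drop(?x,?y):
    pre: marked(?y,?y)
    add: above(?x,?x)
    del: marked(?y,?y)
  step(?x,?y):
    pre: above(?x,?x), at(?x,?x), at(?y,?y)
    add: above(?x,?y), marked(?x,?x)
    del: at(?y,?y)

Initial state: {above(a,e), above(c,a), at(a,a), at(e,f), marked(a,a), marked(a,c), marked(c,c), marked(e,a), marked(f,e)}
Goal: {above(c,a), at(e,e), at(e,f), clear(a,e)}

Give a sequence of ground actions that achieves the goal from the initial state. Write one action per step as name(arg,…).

tag(a,e); drop(e,c); push(a,e)

1. tag(a,e)  →  {above(a,e), above(c,a), at(e,e), at(e,f), marked(a,c), marked(c,c), marked(e,a), marked(f,e)}
2. drop(e,c)  →  {above(a,e), above(c,a), above(e,e), at(e,e), at(e,f), marked(a,c), marked(e,a), marked(f,e)}
3. push(a,e)  →  {above(c,a), at(e,e), at(e,f), clear(a,e), marked(a,c), marked(e,e), marked(f,e)}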